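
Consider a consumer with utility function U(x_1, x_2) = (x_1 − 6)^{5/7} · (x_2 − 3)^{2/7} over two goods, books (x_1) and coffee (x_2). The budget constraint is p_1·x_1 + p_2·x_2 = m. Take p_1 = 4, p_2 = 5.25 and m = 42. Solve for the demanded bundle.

x_1* = 6.4018, x_2* = 3.1224

MRS = (5/2)·(x_2−3)/(x_1−6). Tangency with p_1/p_2 gives x_2−3 = (2/5)·(p_1/p_2)·(x_1−6).
Substituting into the budget: x_1* = 6 + 5/7·(m − 6·p_1 − 3·p_2)/p_1, and x_2* = 3 + 2/7·(…)/p_2.
Discretionary income = 42 − 6·4 − 3·5.25 = 2.25; x_1* = 6 + 5/7·2.25/4 = 6.4018; x_2* = 3 + 2/7·2.25/5.25 = 3.1224.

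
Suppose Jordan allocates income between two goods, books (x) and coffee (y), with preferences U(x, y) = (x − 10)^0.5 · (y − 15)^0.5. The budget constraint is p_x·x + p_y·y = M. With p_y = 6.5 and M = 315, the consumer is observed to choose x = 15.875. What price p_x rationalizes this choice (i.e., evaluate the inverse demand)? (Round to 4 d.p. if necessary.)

This is Cobb-Douglas in (x−10, y−15): tangency gives 0.5·p_y·(y−15) = 0.5·p_x·(x−10).
Substituting into the budget: x* = 10 + 0.5·(M − 10·p_x − 15·p_y)/p_x, and y* = 15 + 0.5·(…)/p_y.
Set x* = 15.875 in the demand function and solve for p_x: p_x = 10.

p_x = 10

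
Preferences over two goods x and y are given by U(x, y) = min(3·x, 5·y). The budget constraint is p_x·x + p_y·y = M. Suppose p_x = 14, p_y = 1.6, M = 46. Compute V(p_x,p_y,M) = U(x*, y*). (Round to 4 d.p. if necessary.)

With perfect complements, no substitution: consume in ratio x:y = 5:3.
Budget: p_x·x + p_y·(3/5)·x = M, so (5·p_x + 3·p_y)·x = 5·M.
Demand: x*(p_x,p_y,M) = 5·M/(5·p_x + 3·p_y), y* = 3·M/(5·p_x + 3·p_y).
Here 5·14 + 3·1.6 = 74.8, giving x* = 3.0749 and y* = 1.8449.
Utility at the optimum: U(3.0749, 1.8449) = 9.2246.

V = 9.2246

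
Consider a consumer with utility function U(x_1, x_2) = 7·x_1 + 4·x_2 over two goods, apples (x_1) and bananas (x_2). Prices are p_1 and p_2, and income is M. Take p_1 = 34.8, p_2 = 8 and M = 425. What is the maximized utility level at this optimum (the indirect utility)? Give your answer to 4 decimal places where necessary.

V = 212.5

x_2 gives more utility per dollar, so spend all income on x_2: x_2* = M/p_2, x_1* = 0.
Numerically: x_1* = 0, x_2* = 53.125.
Utility at the optimum: U(0, 53.125) = 212.5.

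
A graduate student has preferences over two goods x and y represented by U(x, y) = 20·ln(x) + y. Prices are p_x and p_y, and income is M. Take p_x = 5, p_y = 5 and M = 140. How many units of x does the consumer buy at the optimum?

x* = 20

So x*(p_x,p_y) = 20·p_y/p_x, independent of income; and y* = (M − 20·p_y)/p_y.
At the given prices: x* = 20·5/5 = 20.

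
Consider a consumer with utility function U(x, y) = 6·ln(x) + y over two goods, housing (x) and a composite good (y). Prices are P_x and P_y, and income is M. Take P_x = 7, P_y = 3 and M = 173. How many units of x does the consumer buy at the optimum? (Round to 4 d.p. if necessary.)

x* = 2.5714

So x*(P_x,P_y) = 6·P_y/P_x, independent of income; and y* = (M − 6·P_y)/P_y.
At the given prices: x* = 6·3/7 = 2.5714.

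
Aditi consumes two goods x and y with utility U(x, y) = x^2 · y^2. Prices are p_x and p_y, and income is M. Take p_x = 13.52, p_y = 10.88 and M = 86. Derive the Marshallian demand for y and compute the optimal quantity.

y* = 3.9522

MU_x/MU_y = (2·y)/(2·x); tangency sets this equal to p_x/p_y.
Rearranging, p_y·y = p_x·x. Substituting into the budget gives p_x·x·(1 + 1) = M.
Demand: x*(p_x,p_y,M) = 0.5·M/p_x and y* = 0.5·M/p_y.
At p_x=13.52, p_y=10.88, M=86: y* = 0.5·86/10.88 = 3.9522.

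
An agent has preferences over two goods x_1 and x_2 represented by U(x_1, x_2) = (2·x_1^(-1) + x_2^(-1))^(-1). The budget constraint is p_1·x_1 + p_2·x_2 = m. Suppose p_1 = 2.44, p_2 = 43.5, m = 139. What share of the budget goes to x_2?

From the CES first-order condition, 2·(x_2/x_1)^(2) = p_1/p_2.
Hence x_2/x_1 = ((1/2)·p_1/p_2)^(1/(2)), i.e. raised to the 0.5 power.
With the ratio pinned down, the budget gives x_1* = m/(p_1 + p_2·(x_2/x_1)) and x_2* = (x_2/x_1)·x_1*.
Numerically x_2/x_1 = 0.167469, so x_1* = 139/(2.44 + 43.5·0.167469) = 14.2932 and x_2* = 0.167469·14.2932 = 2.3937.
Expenditure on x_2: 43.5·2.3937 = 104.1246; share = 0.7491.

share on x_2 = 0.7491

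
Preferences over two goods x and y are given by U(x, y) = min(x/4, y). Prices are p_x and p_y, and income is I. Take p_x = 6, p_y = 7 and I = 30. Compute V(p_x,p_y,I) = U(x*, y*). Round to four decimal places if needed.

With perfect complements, no substitution: consume in ratio x:y = 4:1.
Budget: p_x·x + p_y·(1/4)·x = I, so (4·p_x + p_y)·x = 4·I.
Demand: x*(p_x,p_y,I) = 4·I/(4·p_x + p_y), y* = I/(4·p_x + p_y).
Here 4·6 + 7 = 31, giving x* = 3.871 and y* = 0.9677.
Utility at the optimum: U(3.871, 0.9677) = 0.9677.

V = 0.9677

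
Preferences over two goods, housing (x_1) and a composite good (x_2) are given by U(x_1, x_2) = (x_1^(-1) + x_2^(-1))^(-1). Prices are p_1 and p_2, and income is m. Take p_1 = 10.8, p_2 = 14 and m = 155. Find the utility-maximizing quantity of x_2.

MU_x_1 ∝ x_1^(-2), MU_x_2 ∝ x_2^(-2), so MRS = (x_2/x_1)^(2) = p_1/p_2.
Solve for the ratio: x_2/x_1 = [p_1/p_2]^(0.5).
With the ratio pinned down, the budget gives x_1* = m/(p_1 + p_2·(x_2/x_1)) and x_2* = (x_2/x_1)·x_1*.
Numerically x_2/x_1 = 0.87831, so x_1* = 155/(10.8 + 14·0.87831) = 6.711 and x_2* = 0.87831·6.711 = 5.8944.

x_2* = 5.8944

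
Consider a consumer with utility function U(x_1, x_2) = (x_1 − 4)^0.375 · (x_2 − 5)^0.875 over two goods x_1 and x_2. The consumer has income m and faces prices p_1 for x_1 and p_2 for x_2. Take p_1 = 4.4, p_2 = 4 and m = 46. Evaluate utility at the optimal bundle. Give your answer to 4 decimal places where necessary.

After buying the subsistence bundle (4, 5), a share 0.3 of the remaining income goes to x_1: x_1* = 4 + 0.3·(m − 4p_1 − 5p_2)/p_1.
Discretionary income = 46 − 4·4.4 − 5·4 = 8.4; x_1* = 4 + 0.3·8.4/4.4 = 4.5727; x_2* = 5 + 0.7·8.4/4 = 6.47.
Utility at the optimum: U(4.5727, 6.47) = 1.1367.

V = 1.1367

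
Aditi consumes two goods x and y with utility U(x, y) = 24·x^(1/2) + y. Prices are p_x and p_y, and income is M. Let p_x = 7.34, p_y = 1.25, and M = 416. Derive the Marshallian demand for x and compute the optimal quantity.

x* = 4.1763

MU_x = 12/√x, MU_y = 1. Tangency: 12/√x = p_x/p_y.
Solve: √x = 12·p_y/p_x, so x*(p_x,p_y) = (12·p_y/p_x)², and y* = (M − p_x·x*)/p_y.
Plugging in: x* = (12·1.25/7.34)² = 4.1763.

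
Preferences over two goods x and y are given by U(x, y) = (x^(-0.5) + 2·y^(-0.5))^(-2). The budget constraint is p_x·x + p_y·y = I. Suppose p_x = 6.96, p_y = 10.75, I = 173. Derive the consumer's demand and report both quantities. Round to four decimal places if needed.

x* = 8.7679, y* = 10.4163

From the CES first-order condition, (1/2)·(y/x)^(1.5) = p_x/p_y.
Solve for the ratio: y/x = [2·p_x/p_y]^(2/3).
Substitute y = (y/x)·x into the budget: x* = I/(p_x + p_y·(y/x)).
Numerically y/x = 1.188011, so x* = 173/(6.96 + 10.75·1.188011) = 8.7679 and y* = 1.188011·8.7679 = 10.4163.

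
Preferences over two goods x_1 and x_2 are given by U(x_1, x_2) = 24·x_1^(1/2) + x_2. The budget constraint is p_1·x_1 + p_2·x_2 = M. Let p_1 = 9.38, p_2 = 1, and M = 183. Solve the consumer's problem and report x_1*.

x_1* = 1.6367

Set MRS = p_1/p_2: 12·x_1^(−1/2) = p_1/p_2.
Solve: √x_1 = 12·p_2/p_1, so x_1*(p_1,p_2) = (12·p_2/p_1)², and x_2* = (M − p_1·x_1*)/p_2.
Plugging in: x_1* = (12·1/9.38)² = 1.6367.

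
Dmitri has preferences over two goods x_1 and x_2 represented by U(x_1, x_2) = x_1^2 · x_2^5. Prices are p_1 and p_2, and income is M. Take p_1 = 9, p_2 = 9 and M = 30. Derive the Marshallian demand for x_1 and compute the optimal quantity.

x_1* = 0.9524

The MRS is (2/5)·x_2/x_1. Set MRS = p_1/p_2.
Rearranging, p_2·x_2 = (5/2)·p_1·x_1. Substituting into the budget gives p_1·x_1·(1 + (5/2)) = M.
Demand: x_1*(p_1,p_2,M) = 2/7·M/p_1 and x_2* = 5/7·M/p_2.
At p_1=9, p_2=9, M=30: x_1* = 2/7·30/9 = 0.9524.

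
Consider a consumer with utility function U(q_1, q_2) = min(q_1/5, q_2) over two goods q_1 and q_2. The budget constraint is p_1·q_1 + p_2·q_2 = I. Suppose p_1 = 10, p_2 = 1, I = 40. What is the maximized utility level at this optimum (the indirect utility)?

V = 0.7843

With perfect complements, no substitution: consume in ratio q_1:q_2 = 5:1.
Budget: p_1·q_1 + p_2·(1/5)·q_1 = I, so (5·p_1 + p_2)·q_1 = 5·I.
Demand: q_1*(p_1,p_2,I) = 5·I/(5·p_1 + p_2), q_2* = I/(5·p_1 + p_2).
Here 5·10 + 1 = 51, giving q_1* = 3.9216 and q_2* = 0.7843.
Utility at the optimum: U(3.9216, 0.7843) = 0.7843.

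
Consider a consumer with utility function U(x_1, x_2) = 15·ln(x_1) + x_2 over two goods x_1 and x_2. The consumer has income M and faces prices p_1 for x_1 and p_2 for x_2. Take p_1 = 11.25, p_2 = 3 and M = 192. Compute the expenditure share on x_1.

share on x_1 = 0.2344

Set MRS = p_1/p_2: (15/x_1)/1 = p_1/p_2.
So x_1*(p_1,p_2) = 15·p_2/p_1, independent of income; and x_2* = (M − 15·p_2)/p_2.
At the given prices: x_1* = 15·3/11.25 = 4, and x_2* = 49.
Expenditure on x_1: 11.25·4 = 45; share = 0.2344.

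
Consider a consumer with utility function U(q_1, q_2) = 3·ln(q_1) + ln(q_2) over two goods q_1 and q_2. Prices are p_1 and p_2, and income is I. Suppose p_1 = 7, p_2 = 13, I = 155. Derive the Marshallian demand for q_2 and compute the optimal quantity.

q_2* = 2.9808

Demand: q_1*(p_1,p_2,I) = 0.75·I/p_1 and q_2* = 0.25·I/p_2.
At p_1=7, p_2=13, I=155: q_2* = 0.25·155/13 = 2.9808.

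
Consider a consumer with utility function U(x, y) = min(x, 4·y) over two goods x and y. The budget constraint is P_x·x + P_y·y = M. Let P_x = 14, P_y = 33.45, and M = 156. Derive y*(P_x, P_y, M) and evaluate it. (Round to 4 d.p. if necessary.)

y* = 1.744

With perfect complements, no substitution: consume in ratio x:y = 4:1.
Budget: P_x·x + P_y·(1/4)·x = M, so (4·P_x + P_y)·x = 4·M.
Demand: x*(P_x,P_y,M) = 4·M/(4·P_x + P_y), y* = M/(4·P_x + P_y).
Here 4·14 + 33.45 = 89.45, giving y* = 1.744.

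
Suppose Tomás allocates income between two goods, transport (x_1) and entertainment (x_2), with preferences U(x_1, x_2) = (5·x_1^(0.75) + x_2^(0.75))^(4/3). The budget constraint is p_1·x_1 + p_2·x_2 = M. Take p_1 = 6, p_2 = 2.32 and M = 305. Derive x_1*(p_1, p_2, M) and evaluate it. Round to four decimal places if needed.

From the CES first-order condition, 5·(x_2/x_1)^(0.25) = p_1/p_2.
Solve for the ratio: x_2/x_1 = [(1/5)·p_1/p_2]^(4).
With the ratio pinned down, the budget gives x_1* = M/(p_1 + p_2·(x_2/x_1)) and x_2* = (x_2/x_1)·x_1*.
Numerically x_2/x_1 = 0.071577, so x_1* = 305/(6 + 2.32·0.071577) = 49.4643.

x_1* = 49.4643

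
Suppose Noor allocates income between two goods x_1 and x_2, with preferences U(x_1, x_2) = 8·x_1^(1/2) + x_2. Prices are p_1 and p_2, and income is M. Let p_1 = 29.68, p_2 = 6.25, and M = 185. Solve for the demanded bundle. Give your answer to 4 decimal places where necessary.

x_1* = 0.7095, x_2* = 26.2307

Set MRS = p_1/p_2: 4·x_1^(−1/2) = p_1/p_2.
Thus x_1* = (4·p_2/p_1)² — independent of M — with the rest of income spent on x_2.
Plugging in: x_1* = (4·6.25/29.68)² = 0.7095, x_2* = 26.2307.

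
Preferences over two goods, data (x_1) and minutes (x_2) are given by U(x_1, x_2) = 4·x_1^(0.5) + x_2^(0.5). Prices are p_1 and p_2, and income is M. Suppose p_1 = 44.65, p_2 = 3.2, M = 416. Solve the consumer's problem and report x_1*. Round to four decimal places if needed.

x_1* = 4.9768

Substitute x_2 = (x_2/x_1)·x_1 into the budget: x_1* = M/(p_1 + p_2·(x_2/x_1)).
Numerically x_2/x_1 = 12.168106, so x_1* = 416/(44.65 + 3.2·12.168106) = 4.9768.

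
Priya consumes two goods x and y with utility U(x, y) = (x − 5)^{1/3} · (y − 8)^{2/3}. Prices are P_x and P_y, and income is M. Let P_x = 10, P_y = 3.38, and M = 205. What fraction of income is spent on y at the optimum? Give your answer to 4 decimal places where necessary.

share on y = 0.548

Let x' = x−5, y' = y−8. MRS = (1/2)·y'/x' = P_x/P_y.
After buying the subsistence bundle (5, 8), a share 1/3 of the remaining income goes to x: x* = 5 + 1/3·(M − 5P_x − 8P_y)/P_x.
Discretionary income = 205 − 5·10 − 8·3.38 = 127.96; x* = 5 + 1/3·127.96/10 = 9.2653; y* = 8 + 2/3·127.96/3.38 = 33.2387.
Expenditure on y: 3.38·33.2387 = 112.3467; share = 0.548.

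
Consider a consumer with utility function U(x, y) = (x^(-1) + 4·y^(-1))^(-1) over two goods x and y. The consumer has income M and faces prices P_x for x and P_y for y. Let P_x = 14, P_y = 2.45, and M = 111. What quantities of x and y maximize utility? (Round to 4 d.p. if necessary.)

x* = 4.3168, y* = 20.6385

From the CES first-order condition, (1/4)·(y/x)^(2) = P_x/P_y.
Solve for the ratio: y/x = [4·P_x/P_y]^(0.5).
Substitute y = (y/x)·x into the budget: x* = M/(P_x + P_y·(y/x)).
Numerically y/x = 4.780914, so x* = 111/(14 + 2.45·4.780914) = 4.3168 and y* = 4.780914·4.3168 = 20.6385.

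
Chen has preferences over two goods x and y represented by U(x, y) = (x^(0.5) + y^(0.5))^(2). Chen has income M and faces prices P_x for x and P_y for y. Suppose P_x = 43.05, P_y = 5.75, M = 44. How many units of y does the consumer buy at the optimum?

y* = 6.7505

From the CES first-order condition, (y/x)^(0.5) = P_x/P_y.
Solve for the ratio: y/x = [P_x/P_y]^(2).
Substitute y = (y/x)·x into the budget: x* = M/(P_x + P_y·(y/x)).
Numerically y/x = 56.054518, so x* = 44/(43.05 + 5.75·56.054518) = 0.1204 and y* = 56.054518·0.1204 = 6.7505.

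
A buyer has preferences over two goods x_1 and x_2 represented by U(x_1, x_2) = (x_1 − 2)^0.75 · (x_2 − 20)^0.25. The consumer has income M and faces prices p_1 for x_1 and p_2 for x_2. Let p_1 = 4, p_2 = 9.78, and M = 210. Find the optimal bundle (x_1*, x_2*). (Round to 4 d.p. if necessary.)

MRS = 3·(x_2−20)/(x_1−2). Tangency with p_1/p_2 gives x_2−20 = (1/3)·(p_1/p_2)·(x_1−2).
After buying the subsistence bundle (2, 20), a share 0.75 of the remaining income goes to x_1: x_1* = 2 + 0.75·(M − 2p_1 − 20p_2)/p_1.
Discretionary income = 210 − 2·4 − 20·9.78 = 6.4; x_1* = 2 + 0.75·6.4/4 = 3.2; x_2* = 20 + 0.25·6.4/9.78 = 20.1636.

x_1* = 3.2, x_2* = 20.1636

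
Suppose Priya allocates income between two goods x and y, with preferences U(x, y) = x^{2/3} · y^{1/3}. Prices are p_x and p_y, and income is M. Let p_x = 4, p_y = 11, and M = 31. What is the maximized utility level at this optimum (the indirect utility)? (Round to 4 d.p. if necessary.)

V = 2.927

At p_x=4, p_y=11, M=31: x* = 2/3·31/4 = 5.1667, y* = 0.9394.
Utility at the optimum: U(5.1667, 0.9394) = 2.927.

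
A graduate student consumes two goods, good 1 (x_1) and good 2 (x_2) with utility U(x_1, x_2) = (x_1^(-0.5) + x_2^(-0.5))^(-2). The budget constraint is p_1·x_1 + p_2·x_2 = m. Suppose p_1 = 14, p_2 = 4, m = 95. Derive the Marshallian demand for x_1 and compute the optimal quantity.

From the CES first-order condition, (x_2/x_1)^(1.5) = p_1/p_2.
Solve for the ratio: x_2/x_1 = [p_1/p_2]^(2/3).
Substitute x_2 = (x_2/x_1)·x_1 into the budget: x_1* = m/(p_1 + p_2·(x_2/x_1)).
Numerically x_2/x_1 = 2.305218, so x_1* = 95/(14 + 4·2.305218) = 4.0911.

x_1* = 4.0911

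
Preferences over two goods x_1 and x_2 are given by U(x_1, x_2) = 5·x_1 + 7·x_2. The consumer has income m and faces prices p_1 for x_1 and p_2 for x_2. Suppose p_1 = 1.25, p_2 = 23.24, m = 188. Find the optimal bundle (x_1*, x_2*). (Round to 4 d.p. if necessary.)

Perfect substitutes: compare marginal utility per dollar. 5/p_1 vs 7/p_2 → 4 vs 0.3012.
x_1 gives more utility per dollar, so spend all income on x_1: x_1* = m/p_1, x_2* = 0.
Numerically: x_1* = 150.4, x_2* = 0.

x_1* = 150.4, x_2* = 0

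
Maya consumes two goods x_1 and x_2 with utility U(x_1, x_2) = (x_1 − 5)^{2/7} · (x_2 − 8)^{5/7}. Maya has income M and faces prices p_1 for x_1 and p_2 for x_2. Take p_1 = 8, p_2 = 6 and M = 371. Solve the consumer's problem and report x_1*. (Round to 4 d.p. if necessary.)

x_1* = 15.1071

Substituting into the budget: x_1* = 5 + 2/7·(M − 5·p_1 − 8·p_2)/p_1, and x_2* = 8 + 5/7·(…)/p_2.
Discretionary income = 371 − 5·8 − 8·6 = 283; x_1* = 5 + 2/7·283/8 = 15.1071.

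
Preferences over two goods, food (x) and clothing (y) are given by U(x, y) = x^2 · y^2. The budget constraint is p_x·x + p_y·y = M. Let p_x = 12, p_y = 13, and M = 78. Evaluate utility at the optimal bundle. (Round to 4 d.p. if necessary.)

Demand: x*(p_x,p_y,M) = 0.5·M/p_x and y* = 0.5·M/p_y.
At p_x=12, p_y=13, M=78: x* = 0.5·78/12 = 3.25, y* = 3.
Utility at the optimum: U(3.25, 3) = 95.0625.

V = 95.0625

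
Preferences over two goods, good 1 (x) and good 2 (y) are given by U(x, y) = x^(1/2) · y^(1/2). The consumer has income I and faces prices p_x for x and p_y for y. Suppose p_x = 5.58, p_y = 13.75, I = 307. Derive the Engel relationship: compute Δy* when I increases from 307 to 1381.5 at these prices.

Δy* = 39.0727

MU_x/MU_y = (0.5·y)/(0.5·x); tangency sets this equal to p_x/p_y.
So 0.5·p_y·y = 0.5·p_x·x; combined with the budget, a share 0.5 of income goes to x.
Demand: x*(p_x,p_y,I) = 0.5·I/p_x and y* = 0.5·I/p_y.
At p_x=5.58, p_y=13.75, I=307: y* = 0.5·307/13.75 = 11.1636.
At I' = 1381.5: y* = 50.2364. Change: 50.2364 − 11.1636 = 39.0727.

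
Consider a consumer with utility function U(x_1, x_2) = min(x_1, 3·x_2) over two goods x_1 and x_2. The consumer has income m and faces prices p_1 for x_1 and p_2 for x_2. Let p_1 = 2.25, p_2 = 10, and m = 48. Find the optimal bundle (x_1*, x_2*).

Demand: x_1*(p_1,p_2,m) = 3·m/(3·p_1 + p_2), x_2* = m/(3·p_1 + p_2).
Here 3·2.25 + 10 = 16.75, giving x_1* = 8.597 and x_2* = 2.8657.

x_1* = 8.597, x_2* = 2.8657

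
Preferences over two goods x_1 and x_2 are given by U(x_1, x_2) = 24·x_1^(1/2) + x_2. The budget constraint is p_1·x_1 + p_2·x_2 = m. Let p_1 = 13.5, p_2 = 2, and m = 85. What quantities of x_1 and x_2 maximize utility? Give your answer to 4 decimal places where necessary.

Set MRS = p_1/p_2: 12·x_1^(−1/2) = p_1/p_2.
Thus x_1* = (12·p_2/p_1)² — independent of m — with the rest of income spent on x_2.
Plugging in: x_1* = (12·2/13.5)² = 3.1605, x_2* = 21.1667.

x_1* = 3.1605, x_2* = 21.1667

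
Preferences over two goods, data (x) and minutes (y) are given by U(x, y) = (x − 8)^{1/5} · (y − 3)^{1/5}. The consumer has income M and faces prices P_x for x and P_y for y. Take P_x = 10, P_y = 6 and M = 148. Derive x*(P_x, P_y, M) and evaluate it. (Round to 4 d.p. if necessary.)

x* = 10.5

MRS = (y−3)/(x−8). Tangency with P_x/P_y gives y−3 = (P_x/P_y)·(x−8).
After buying the subsistence bundle (8, 3), a share 0.5 of the remaining income goes to x: x* = 8 + 0.5·(M − 8P_x − 3P_y)/P_x.
Discretionary income = 148 − 8·10 − 3·6 = 50; x* = 8 + 0.5·50/10 = 10.5.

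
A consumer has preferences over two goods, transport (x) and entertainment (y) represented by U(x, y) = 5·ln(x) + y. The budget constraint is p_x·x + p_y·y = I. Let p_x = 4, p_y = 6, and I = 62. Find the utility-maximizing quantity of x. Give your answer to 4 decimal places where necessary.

At the given prices: x* = 5·6/4 = 7.5.

x* = 7.5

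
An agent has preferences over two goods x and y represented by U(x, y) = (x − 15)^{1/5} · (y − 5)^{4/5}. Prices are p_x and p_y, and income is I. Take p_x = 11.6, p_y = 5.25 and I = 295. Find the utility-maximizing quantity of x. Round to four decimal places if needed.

Let x' = x−15, y' = y−5. MRS = (1/4)·y'/x' = p_x/p_y.
Substituting into the budget: x* = 15 + 0.2·(I − 15·p_x − 5·p_y)/p_x, and y* = 5 + 0.8·(…)/p_y.
Discretionary income = 295 − 15·11.6 − 5·5.25 = 94.75; x* = 15 + 0.2·94.75/11.6 = 16.6336.

x* = 16.6336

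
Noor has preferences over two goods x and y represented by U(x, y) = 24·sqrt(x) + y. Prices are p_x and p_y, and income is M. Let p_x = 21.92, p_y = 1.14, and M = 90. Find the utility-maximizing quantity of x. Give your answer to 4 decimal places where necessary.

x* = 0.3895

MU_x = 12/√x, MU_y = 1. Tangency: 12/√x = p_x/p_y.
Thus x* = (12·p_y/p_x)² — independent of M — with the rest of income spent on y.
Plugging in: x* = (12·1.14/21.92)² = 0.3895.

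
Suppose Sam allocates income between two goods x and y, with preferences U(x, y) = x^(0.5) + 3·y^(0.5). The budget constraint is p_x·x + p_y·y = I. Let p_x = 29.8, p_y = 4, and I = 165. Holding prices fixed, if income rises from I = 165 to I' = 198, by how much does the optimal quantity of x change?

Numerically y/x = 499.5225, so x* = 165/(29.8 + 4·499.5225) = 0.0814.
At I' = 198: x* = 0.0976. Change: 0.0976 − 0.0814 = 0.0163.

Δx* = 0.0163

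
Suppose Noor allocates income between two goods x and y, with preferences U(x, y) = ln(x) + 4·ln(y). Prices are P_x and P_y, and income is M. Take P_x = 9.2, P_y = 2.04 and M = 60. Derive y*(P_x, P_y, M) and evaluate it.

y* = 23.5294

Demand: x*(P_x,P_y,M) = 0.2·M/P_x and y* = 0.8·M/P_y.
At P_x=9.2, P_y=2.04, M=60: y* = 0.8·60/2.04 = 23.5294.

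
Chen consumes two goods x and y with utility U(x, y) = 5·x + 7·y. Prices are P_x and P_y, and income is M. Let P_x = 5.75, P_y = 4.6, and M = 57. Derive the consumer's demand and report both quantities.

x* = 0, y* = 12.3913

Perfect substitutes: compare marginal utility per dollar. 5/P_x vs 7/P_y → 0.8696 vs 1.5217.
y gives more utility per dollar, so spend all income on y: y* = M/P_y, x* = 0.
Numerically: x* = 0, y* = 12.3913.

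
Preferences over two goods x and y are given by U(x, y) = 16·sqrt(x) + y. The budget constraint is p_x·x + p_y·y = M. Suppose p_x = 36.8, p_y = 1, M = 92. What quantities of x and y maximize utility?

Solve: √x = 8·p_y/p_x, so x*(p_x,p_y) = (8·p_y/p_x)², and y* = (M − p_x·x*)/p_y.
Plugging in: x* = (8·1/36.8)² = 0.0473, y* = 90.2609.

x* = 0.0473, y* = 90.2609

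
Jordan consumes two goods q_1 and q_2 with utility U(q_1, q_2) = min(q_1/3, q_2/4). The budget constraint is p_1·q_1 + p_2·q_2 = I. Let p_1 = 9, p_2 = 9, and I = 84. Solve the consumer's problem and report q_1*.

q_1* = 4

Demand: q_1*(p_1,p_2,I) = 3·I/(3·p_1 + 4·p_2), q_2* = 4·I/(3·p_1 + 4·p_2).
Here 3·9 + 4·9 = 63, giving q_1* = 4.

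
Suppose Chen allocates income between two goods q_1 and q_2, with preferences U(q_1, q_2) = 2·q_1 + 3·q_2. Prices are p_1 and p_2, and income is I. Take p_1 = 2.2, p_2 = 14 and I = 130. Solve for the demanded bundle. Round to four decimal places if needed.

q_1* = 59.0909, q_2* = 0

q_1 gives more utility per dollar, so spend all income on q_1: q_1* = I/p_1, q_2* = 0.
Numerically: q_1* = 59.0909, q_2* = 0.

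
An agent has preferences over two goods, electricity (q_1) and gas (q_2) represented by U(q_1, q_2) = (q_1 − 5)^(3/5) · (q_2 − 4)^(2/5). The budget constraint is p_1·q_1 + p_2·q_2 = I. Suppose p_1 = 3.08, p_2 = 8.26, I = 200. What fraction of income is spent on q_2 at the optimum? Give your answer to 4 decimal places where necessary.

share on q_2 = 0.4683

Let q_1' = q_1−5, q_2' = q_2−4. MRS = (3/2)·q_2'/q_1' = p_1/p_2.
Substituting into the budget: q_1* = 5 + 0.6·(I − 5·p_1 − 4·p_2)/p_1, and q_2* = 4 + 0.4·(…)/p_2.
Discretionary income = 200 − 5·3.08 − 4·8.26 = 151.56; q_1* = 5 + 0.6·151.56/3.08 = 34.5247; q_2* = 4 + 0.4·151.56/8.26 = 11.3395.
Expenditure on q_2: 8.26·11.3395 = 93.664; share = 0.4683.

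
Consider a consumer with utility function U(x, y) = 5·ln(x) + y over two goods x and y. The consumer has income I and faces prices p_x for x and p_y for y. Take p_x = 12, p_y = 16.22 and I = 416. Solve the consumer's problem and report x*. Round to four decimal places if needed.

x* = 6.7583

Set MRS = p_x/p_y: (5/x)/1 = p_x/p_y.
So x*(p_x,p_y) = 5·p_y/p_x, independent of income; and y* = (I − 5·p_y)/p_y.
At the given prices: x* = 5·16.22/12 = 6.7583.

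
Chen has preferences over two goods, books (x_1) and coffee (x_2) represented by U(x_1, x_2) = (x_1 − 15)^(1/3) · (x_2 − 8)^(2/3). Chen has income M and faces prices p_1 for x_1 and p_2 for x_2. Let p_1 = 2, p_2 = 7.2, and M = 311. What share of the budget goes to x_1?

share on x_1 = 0.3359

MRS = (1/2)·(x_2−8)/(x_1−15). Tangency with p_1/p_2 gives x_2−8 = 2·(p_1/p_2)·(x_1−15).
After buying the subsistence bundle (15, 8), a share 1/3 of the remaining income goes to x_1: x_1* = 15 + 1/3·(M − 15p_1 − 8p_2)/p_1.
Discretionary income = 311 − 15·2 − 8·7.2 = 223.4; x_1* = 15 + 1/3·223.4/2 = 52.2333; x_2* = 8 + 2/3·223.4/7.2 = 28.6852.
Expenditure on x_1: 2·52.2333 = 104.4667; share = 0.3359.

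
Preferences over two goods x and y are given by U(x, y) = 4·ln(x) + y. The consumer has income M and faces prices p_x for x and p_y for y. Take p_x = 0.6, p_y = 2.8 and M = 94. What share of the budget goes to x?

share on x = 0.1191

Set MRS = p_x/p_y: (4/x)/1 = p_x/p_y.
So x*(p_x,p_y) = 4·p_y/p_x, independent of income; and y* = (M − 4·p_y)/p_y.
At the given prices: x* = 4·2.8/0.6 = 18.6667, and y* = 29.5714.
Expenditure on x: 0.6·18.6667 = 11.2; share = 0.1191.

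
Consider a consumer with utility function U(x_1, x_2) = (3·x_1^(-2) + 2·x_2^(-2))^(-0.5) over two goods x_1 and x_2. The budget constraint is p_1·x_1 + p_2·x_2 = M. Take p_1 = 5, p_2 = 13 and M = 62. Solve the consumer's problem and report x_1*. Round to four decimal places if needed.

x_1* = 4.6761

Numerically x_2/x_1 = 0.635299, so x_1* = 62/(5 + 13·0.635299) = 4.6761.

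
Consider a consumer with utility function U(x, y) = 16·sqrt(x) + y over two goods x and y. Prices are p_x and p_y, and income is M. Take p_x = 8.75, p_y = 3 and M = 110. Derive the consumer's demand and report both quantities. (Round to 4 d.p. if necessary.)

x* = 7.5233, y* = 14.7238

Plugging in: x* = (8·3/8.75)² = 7.5233, y* = 14.7238.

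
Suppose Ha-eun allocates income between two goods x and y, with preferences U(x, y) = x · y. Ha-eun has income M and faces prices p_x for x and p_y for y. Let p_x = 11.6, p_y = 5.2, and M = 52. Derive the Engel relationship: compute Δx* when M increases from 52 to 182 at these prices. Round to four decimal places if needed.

Δx* = 5.6034

The MRS is y/x. Set MRS = p_x/p_y.
Rearranging, p_y·y = p_x·x. Substituting into the budget gives p_x·x·(1 + 1) = M.
Demand: x*(p_x,p_y,M) = 0.5·M/p_x and y* = 0.5·M/p_y.
At p_x=11.6, p_y=5.2, M=52: x* = 0.5·52/11.6 = 2.2414.
At M' = 182: x* = 7.8448. Change: 7.8448 − 2.2414 = 5.6034.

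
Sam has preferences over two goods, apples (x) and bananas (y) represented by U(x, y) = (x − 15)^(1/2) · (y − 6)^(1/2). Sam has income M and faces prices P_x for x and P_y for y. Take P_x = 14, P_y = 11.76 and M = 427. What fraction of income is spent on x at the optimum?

MRS = (y−6)/(x−15). Tangency with P_x/P_y gives y−6 = (P_x/P_y)·(x−15).
After buying the subsistence bundle (15, 6), a share 0.5 of the remaining income goes to x: x* = 15 + 0.5·(M − 15P_x − 6P_y)/P_x.
Discretionary income = 427 − 15·14 − 6·11.76 = 146.44; x* = 15 + 0.5·146.44/14 = 20.23; y* = 6 + 0.5·146.44/11.76 = 12.2262.
Expenditure on x: 14·20.23 = 283.22; share = 0.6633.

share on x = 0.6633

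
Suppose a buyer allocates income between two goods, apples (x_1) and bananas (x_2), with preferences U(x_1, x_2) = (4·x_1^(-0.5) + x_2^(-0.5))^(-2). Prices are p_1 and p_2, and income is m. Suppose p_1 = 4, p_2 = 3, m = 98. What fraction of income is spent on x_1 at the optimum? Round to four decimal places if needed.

share on x_1 = 0.735

From the CES first-order condition, 4·(x_2/x_1)^(1.5) = p_1/p_2.
Solve for the ratio: x_2/x_1 = [(1/4)·p_1/p_2]^(2/3).
With the ratio pinned down, the budget gives x_1* = m/(p_1 + p_2·(x_2/x_1)) and x_2* = (x_2/x_1)·x_1*.
Numerically x_2/x_1 = 0.48075, so x_1* = 98/(4 + 3·0.48075) = 18.0073 and x_2* = 0.48075·18.0073 = 8.657.
Expenditure on x_1: 4·18.0073 = 72.029; share = 0.735.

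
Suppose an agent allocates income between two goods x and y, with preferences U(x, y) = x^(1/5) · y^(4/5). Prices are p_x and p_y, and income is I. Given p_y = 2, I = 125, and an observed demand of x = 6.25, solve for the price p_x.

Tangency: MRS = (1/4)·y/x = p_x/p_y.
Rearranging, p_y·y = 4·p_x·x. Substituting into the budget gives p_x·x·(1 + 4) = I.
Demand: x*(p_x,p_y,I) = 0.2·I/p_x and y* = 0.8·I/p_y.
Set x* = 6.25 in the demand function and solve for p_x: p_x = 4.

p_x = 4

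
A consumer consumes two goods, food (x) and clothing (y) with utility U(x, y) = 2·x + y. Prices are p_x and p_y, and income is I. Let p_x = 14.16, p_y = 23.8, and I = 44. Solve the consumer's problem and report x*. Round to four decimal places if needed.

x* = 3.1073

Perfect substitutes: compare marginal utility per dollar. 2/p_x vs 1/p_y → 0.1412 vs 0.042.
x gives more utility per dollar, so spend all income on x: x* = I/p_x, y* = 0.
Numerically: x* = 3.1073, y* = 0.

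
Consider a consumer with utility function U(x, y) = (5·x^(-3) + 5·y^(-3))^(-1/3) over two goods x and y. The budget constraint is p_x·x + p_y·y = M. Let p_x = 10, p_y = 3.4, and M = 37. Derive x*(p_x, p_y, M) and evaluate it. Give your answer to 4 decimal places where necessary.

Substitute y = (y/x)·x into the budget: x* = M/(p_x + p_y·(y/x)).
Numerically y/x = 1.309575, so x* = 37/(10 + 3.4·1.309575) = 2.5601.

x* = 2.5601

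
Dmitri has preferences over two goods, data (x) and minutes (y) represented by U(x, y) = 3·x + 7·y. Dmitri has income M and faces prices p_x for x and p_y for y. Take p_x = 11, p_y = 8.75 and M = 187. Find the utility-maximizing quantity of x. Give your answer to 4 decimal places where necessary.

Perfect substitutes: compare marginal utility per dollar. 3/p_x vs 7/p_y → 0.2727 vs 0.8.
y gives more utility per dollar, so spend all income on y: y* = M/p_y, x* = 0.
Numerically: x* = 0, y* = 21.3714.

x* = 0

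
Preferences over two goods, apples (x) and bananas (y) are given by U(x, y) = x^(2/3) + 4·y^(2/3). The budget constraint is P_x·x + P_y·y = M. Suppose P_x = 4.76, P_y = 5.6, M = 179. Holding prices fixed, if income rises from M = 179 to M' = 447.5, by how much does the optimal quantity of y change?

Δy* = 46.9315

From the CES first-order condition, (1/4)·(y/x)^(1/3) = P_x/P_y.
Hence y/x = (4·P_x/P_y)^(1/(1/3)), i.e. raised to the 3 power.
With the ratio pinned down, the budget gives x* = M/(P_x + P_y·(y/x)) and y* = (y/x)·x*.
Numerically y/x = 39.304, so x* = 179/(4.76 + 5.6·39.304) = 0.796 and y* = 39.304·0.796 = 31.2876.
At M' = 447.5: y* = 78.2191. Change: 78.2191 − 31.2876 = 46.9315.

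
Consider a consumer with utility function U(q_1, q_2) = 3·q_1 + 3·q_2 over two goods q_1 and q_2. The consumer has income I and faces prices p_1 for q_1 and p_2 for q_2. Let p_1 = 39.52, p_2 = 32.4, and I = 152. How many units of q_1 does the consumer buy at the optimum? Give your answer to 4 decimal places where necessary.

Perfect substitutes: compare marginal utility per dollar. 3/p_1 vs 3/p_2 → 0.0759 vs 0.0926.
q_2 gives more utility per dollar, so spend all income on q_2: q_2* = I/p_2, q_1* = 0.
Numerically: q_1* = 0, q_2* = 4.6914.

q_1* = 0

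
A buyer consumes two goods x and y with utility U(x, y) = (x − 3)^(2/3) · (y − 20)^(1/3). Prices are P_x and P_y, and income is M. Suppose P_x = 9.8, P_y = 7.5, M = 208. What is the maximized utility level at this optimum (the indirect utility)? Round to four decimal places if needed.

V = 1.6882

Substituting into the budget: x* = 3 + 2/3·(M − 3·P_x − 20·P_y)/P_x, and y* = 20 + 1/3·(…)/P_y.
Discretionary income = 208 − 3·9.8 − 20·7.5 = 28.6; x* = 3 + 2/3·28.6/9.8 = 4.9456; y* = 20 + 1/3·28.6/7.5 = 21.2711.
Utility at the optimum: U(4.9456, 21.2711) = 1.6882.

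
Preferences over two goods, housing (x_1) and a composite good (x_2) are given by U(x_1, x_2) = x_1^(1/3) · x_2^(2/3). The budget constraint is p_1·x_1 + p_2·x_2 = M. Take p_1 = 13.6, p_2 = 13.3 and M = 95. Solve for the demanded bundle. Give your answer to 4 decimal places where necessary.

Tangency: MRS = (1/2)·x_2/x_1 = p_1/p_2.
So 1/3·p_2·x_2 = 2/3·p_1·x_1; combined with the budget, a share 1/3 of income goes to x_1.
Demand: x_1*(p_1,p_2,M) = 1/3·M/p_1 and x_2* = 2/3·M/p_2.
At p_1=13.6, p_2=13.3, M=95: x_1* = 1/3·95/13.6 = 2.3284, x_2* = 4.7619.

x_1* = 2.3284, x_2* = 4.7619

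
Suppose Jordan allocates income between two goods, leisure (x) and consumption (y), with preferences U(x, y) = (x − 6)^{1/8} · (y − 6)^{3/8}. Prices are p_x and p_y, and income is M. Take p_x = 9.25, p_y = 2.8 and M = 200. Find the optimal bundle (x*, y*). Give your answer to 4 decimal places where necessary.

x* = 9.4514, y* = 40.2054

MRS = (1/3)·(y−6)/(x−6). Tangency with p_x/p_y gives y−6 = 3·(p_x/p_y)·(x−6).
After buying the subsistence bundle (6, 6), a share 0.25 of the remaining income goes to x: x* = 6 + 0.25·(M − 6p_x − 6p_y)/p_x.
Discretionary income = 200 − 6·9.25 − 6·2.8 = 127.7; x* = 6 + 0.25·127.7/9.25 = 9.4514; y* = 6 + 0.75·127.7/2.8 = 40.2054.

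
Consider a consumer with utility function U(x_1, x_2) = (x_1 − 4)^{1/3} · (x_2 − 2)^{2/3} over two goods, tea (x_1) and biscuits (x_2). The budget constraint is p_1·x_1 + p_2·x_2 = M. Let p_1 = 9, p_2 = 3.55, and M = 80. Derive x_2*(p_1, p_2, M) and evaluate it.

x_2* = 8.9296

Let x_1' = x_1−4, x_2' = x_2−2. MRS = (1/2)·x_2'/x_1' = p_1/p_2.
After buying the subsistence bundle (4, 2), a share 1/3 of the remaining income goes to x_1: x_1* = 4 + 1/3·(M − 4p_1 − 2p_2)/p_1.
Discretionary income = 80 − 4·9 − 2·3.55 = 36.9; x_2* = 2 + 2/3·36.9/3.55 = 8.9296.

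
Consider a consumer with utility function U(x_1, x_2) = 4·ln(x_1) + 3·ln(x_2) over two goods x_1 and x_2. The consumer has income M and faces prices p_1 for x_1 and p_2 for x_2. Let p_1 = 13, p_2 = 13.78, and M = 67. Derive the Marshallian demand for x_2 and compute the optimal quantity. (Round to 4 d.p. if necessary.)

At p_1=13, p_2=13.78, M=67: x_2* = 3/7·67/13.78 = 2.0838.

x_2* = 2.0838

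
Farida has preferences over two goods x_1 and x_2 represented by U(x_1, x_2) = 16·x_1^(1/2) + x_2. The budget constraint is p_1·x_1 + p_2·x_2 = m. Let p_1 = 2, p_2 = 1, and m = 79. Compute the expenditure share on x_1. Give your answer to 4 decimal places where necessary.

MU_x_1 = 8/√x_1, MU_x_2 = 1. Tangency: 8/√x_1 = p_1/p_2.
Thus x_1* = (8·p_2/p_1)² — independent of m — with the rest of income spent on x_2.
Plugging in: x_1* = (8·1/2)² = 16, x_2* = 47.
Expenditure on x_1: 2·16 = 32; share = 0.4051.

share on x_1 = 0.4051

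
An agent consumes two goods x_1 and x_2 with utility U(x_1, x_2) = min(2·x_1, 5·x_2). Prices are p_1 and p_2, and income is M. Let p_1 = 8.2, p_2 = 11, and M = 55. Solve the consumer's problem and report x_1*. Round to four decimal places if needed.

Leontief preferences: the optimum is at the kink where x_1/5 = x_2/2, i.e. x_2 = (2/5)·x_1.
Budget: p_1·x_1 + p_2·(2/5)·x_1 = M, so (5·p_1 + 2·p_2)·x_1 = 5·M.
Demand: x_1*(p_1,p_2,M) = 5·M/(5·p_1 + 2·p_2), x_2* = 2·M/(5·p_1 + 2·p_2).
Here 5·8.2 + 2·11 = 63, giving x_1* = 4.3651.

x_1* = 4.3651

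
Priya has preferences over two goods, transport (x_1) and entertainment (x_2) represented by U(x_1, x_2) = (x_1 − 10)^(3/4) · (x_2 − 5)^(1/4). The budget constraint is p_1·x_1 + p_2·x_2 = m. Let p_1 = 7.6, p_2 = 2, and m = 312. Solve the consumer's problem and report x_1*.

x_1* = 32.3026

MRS = 3·(x_2−5)/(x_1−10). Tangency with p_1/p_2 gives x_2−5 = (1/3)·(p_1/p_2)·(x_1−10).
After buying the subsistence bundle (10, 5), a share 0.75 of the remaining income goes to x_1: x_1* = 10 + 0.75·(m − 10p_1 − 5p_2)/p_1.
Discretionary income = 312 − 10·7.6 − 5·2 = 226; x_1* = 10 + 0.75·226/7.6 = 32.3026.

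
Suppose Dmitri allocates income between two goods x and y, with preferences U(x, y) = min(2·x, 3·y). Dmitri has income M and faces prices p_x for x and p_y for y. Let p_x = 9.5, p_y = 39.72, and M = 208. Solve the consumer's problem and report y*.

Leontief preferences: the optimum is at the kink where x/3 = y/2, i.e. y = (2/3)·x.
Budget: p_x·x + p_y·(2/3)·x = M, so (3·p_x + 2·p_y)·x = 3·M.
Demand: x*(p_x,p_y,M) = 3·M/(3·p_x + 2·p_y), y* = 2·M/(3·p_x + 2·p_y).
Here 3·9.5 + 2·39.72 = 107.94, giving y* = 3.854.

y* = 3.854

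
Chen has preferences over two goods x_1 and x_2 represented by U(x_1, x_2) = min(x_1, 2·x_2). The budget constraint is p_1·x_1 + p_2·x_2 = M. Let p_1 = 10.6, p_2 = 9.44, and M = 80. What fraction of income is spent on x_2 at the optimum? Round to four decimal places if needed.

share on x_2 = 0.3081

Here 2·10.6 + 9.44 = 30.64, giving x_1* = 5.2219 and x_2* = 2.611.
Expenditure on x_2: 9.44·2.611 = 24.6475; share = 0.3081.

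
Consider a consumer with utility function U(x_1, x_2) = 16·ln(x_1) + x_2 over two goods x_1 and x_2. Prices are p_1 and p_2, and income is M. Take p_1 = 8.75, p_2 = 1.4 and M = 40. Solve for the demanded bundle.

Set MRS = p_1/p_2: (16/x_1)/1 = p_1/p_2.
So x_1*(p_1,p_2) = 16·p_2/p_1, independent of income; and x_2* = (M − 16·p_2)/p_2.
At the given prices: x_1* = 16·1.4/8.75 = 2.56, and x_2* = 12.5714.

x_1* = 2.56, x_2* = 12.5714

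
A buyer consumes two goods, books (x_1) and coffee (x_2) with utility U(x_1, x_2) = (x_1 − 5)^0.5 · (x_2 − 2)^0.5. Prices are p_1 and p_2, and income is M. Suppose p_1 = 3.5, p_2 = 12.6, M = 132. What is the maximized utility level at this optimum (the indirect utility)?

Discretionary income = 132 − 5·3.5 − 2·12.6 = 89.3; x_1* = 5 + 0.5·89.3/3.5 = 17.7571; x_2* = 2 + 0.5·89.3/12.6 = 5.5437.
Utility at the optimum: U(17.7571, 5.5437) = 6.7236.

V = 6.7236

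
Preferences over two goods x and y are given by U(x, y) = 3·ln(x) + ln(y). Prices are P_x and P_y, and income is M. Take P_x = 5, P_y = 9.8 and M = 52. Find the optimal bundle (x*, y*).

At P_x=5, P_y=9.8, M=52: x* = 0.75·52/5 = 7.8, y* = 1.3265.

x* = 7.8, y* = 1.3265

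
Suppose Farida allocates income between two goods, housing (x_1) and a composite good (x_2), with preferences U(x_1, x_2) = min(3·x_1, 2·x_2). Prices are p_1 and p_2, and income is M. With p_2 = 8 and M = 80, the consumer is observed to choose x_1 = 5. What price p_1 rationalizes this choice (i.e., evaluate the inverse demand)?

Leontief preferences: the optimum is at the kink where x_1/2 = x_2/3, i.e. x_2 = (3/2)·x_1.
Budget: p_1·x_1 + p_2·(3/2)·x_1 = M, so (2·p_1 + 3·p_2)·x_1 = 2·M.
Demand: x_1*(p_1,p_2,M) = 2·M/(2·p_1 + 3·p_2), x_2* = 3·M/(2·p_1 + 3·p_2).
Set x_1* = 5 in the demand function and solve for p_1: p_1 = 4.

p_1 = 4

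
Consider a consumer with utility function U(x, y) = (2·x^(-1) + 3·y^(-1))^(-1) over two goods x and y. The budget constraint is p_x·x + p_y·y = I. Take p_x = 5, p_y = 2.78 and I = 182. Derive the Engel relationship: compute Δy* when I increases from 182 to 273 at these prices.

Δy* = 15.6247

MU_x ∝ 2·x^(-2), MU_y ∝ 3·y^(-2), so MRS = (2/3)·(y/x)^(2) = p_x/p_y.
Solve for the ratio: y/x = [(3/2)·p_x/p_y]^(0.5).
Substitute y = (y/x)·x into the budget: x* = I/(p_x + p_y·(y/x)).
Numerically y/x = 1.642511, so x* = 182/(5 + 2.78·1.642511) = 19.0254 and y* = 1.642511·19.0254 = 31.2494.
At I' = 273: y* = 46.874. Change: 46.874 − 31.2494 = 15.6247.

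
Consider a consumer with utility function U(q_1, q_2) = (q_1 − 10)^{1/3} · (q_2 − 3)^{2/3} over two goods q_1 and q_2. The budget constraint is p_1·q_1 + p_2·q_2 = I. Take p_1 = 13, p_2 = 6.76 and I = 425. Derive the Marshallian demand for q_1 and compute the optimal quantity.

q_1* = 17.0441

MRS = (1/2)·(q_2−3)/(q_1−10). Tangency with p_1/p_2 gives q_2−3 = 2·(p_1/p_2)·(q_1−10).
After buying the subsistence bundle (10, 3), a share 1/3 of the remaining income goes to q_1: q_1* = 10 + 1/3·(I − 10p_1 − 3p_2)/p_1.
Discretionary income = 425 − 10·13 − 3·6.76 = 274.72; q_1* = 10 + 1/3·274.72/13 = 17.0441.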